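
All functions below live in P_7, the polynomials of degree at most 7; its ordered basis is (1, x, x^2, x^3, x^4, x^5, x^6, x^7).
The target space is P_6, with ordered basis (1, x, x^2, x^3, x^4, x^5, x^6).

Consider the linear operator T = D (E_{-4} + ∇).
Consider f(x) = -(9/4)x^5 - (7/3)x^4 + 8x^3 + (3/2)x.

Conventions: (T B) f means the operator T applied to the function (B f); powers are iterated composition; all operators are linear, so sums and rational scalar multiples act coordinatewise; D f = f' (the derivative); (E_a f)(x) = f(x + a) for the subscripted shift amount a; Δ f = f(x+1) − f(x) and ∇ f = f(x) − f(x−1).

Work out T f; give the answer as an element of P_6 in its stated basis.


E_{-4} f = -(9/4)x^5 + (128/3)x^4 - (944/3)x^3 + 1120x^2 - (11383/6)x + 3566/3
∇ f = -(45/4)x^4 + (79/6)x^3 + (31/2)x^2 - (265/12)x + 115/12
(E_{-4} + ∇) f = -(9/4)x^5 + (377/12)x^4 - (603/2)x^3 + (2271/2)x^2 - (7677/4)x + 4793/4
D (E_{-4} + ∇) f = -(45/4)x^4 + (377/3)x^3 - (1809/2)x^2 + 2271x - 7677/4

the result is g(x) = -(45/4)x^4 + (377/3)x^3 - (1809/2)x^2 + 2271x - 7677/4


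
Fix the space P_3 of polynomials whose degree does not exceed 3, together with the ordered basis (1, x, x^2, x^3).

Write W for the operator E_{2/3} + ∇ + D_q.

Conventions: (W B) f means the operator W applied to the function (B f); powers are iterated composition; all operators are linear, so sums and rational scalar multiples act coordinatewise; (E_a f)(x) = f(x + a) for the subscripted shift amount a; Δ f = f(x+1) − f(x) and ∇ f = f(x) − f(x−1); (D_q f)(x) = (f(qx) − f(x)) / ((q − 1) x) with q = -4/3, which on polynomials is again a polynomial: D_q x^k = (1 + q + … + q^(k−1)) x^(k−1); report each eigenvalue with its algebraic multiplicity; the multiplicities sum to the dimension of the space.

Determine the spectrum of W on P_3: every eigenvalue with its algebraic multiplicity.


image of 1: 1
image of x: x + 8/3
image of x^2: x^2 + 3x - 5/9
image of x^3: x^3 + (58/9)x^2 - (5/3)x + 35/27
the matrix is upper triangular; its diagonal is (1, 1, 1, 1)
for a triangular matrix the eigenvalues are the diagonal entries, with algebraic multiplicity their repetition count

λ = 1 (multiplicity 4)


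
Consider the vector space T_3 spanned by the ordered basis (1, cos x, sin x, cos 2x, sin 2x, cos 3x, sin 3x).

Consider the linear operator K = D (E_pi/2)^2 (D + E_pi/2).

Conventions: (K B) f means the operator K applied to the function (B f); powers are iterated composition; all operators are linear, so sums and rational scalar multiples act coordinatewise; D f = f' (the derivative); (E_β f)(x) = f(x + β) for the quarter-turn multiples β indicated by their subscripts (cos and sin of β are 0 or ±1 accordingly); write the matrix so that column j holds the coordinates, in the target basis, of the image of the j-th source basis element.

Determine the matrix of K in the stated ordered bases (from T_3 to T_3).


image of 1: 0
image of cos x: 2cos x
image of sin x: 2sin x
image of cos 2x: -4cos 2x + 2sin 2x
image of sin 2x: -2cos 2x - 4sin 2x
image of cos 3x: 6cos 3x
image of sin 3x: 6sin 3x
each image's coordinates form column j of the matrix

the matrix is [[0, 0, 0, 0, 0, 0, 0]; [0, 2, 0, 0, 0, 0, 0]; [0, 0, 2, 0, 0, 0, 0]; [0, 0, 0, -4, -2, 0, 0]; [0, 0, 0, 2, -4, 0, 0]; [0, 0, 0, 0, 0, 6, 0]; [0, 0, 0, 0, 0, 0, 6]] (rows listed top to bottom)


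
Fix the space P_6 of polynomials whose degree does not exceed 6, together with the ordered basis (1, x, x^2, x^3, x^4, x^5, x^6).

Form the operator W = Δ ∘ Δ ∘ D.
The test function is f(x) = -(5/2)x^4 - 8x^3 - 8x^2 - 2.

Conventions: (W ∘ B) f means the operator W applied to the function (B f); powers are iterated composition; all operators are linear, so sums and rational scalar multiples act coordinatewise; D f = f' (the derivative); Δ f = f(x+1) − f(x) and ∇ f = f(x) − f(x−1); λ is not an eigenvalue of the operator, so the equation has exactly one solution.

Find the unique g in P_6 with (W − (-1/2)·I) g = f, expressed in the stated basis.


write g with unknown coordinates in the stated basis and equate coefficients in (W − (-1/2)·I) g = f
solving from the highest basis element down gives g = -5x^4 - 16x^3 - 16x^2 + 240x + 428
check: W g = -120x - 216
so W g − (-1/2)·g = -(5/2)x^4 - 8x^3 - 8x^2 - 2 = f ✓

the result is g(x) = -5x^4 - 16x^3 - 16x^2 + 240x + 428


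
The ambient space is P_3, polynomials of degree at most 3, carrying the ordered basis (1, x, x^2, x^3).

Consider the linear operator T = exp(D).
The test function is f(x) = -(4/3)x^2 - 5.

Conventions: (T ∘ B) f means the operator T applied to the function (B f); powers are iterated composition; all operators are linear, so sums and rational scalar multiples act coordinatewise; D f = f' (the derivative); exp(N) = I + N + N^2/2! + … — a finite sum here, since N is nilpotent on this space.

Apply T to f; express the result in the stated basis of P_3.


the image equals g(x) = -(4/3)x^2 - (8/3)x - 19/3

order-1 term: -(8/3)x
order-2 term: -4/3
the series for exp(D) f terminates at order 2
exp(D) f = -(4/3)x^2 - (8/3)x - 19/3


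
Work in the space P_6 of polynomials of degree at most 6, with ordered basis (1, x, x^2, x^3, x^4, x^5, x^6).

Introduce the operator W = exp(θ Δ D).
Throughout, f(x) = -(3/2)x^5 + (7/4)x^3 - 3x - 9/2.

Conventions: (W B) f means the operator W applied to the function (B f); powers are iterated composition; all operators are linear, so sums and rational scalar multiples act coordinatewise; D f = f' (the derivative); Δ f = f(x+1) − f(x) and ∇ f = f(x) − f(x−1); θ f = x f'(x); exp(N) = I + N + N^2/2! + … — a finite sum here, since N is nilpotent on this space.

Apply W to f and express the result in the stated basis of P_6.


order-1 term: -90x^3 - 90x^2 - (39/2)x
order-2 term: -270x
the series for exp(θ Δ D) f terminates at order 2
exp(θ Δ D) f = -(3/2)x^5 - (353/4)x^3 - 90x^2 - (585/2)x - 9/2

g(x) = -(3/2)x^5 - (353/4)x^3 - 90x^2 - (585/2)x - 9/2


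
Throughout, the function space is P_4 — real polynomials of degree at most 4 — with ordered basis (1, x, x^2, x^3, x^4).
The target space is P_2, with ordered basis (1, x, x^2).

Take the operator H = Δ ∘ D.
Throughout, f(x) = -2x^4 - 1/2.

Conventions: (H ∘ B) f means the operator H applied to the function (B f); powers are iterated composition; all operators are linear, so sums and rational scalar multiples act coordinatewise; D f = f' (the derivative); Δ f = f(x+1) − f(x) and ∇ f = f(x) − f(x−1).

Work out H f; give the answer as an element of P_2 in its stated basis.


g(x) = -24x^2 - 24x - 8

D f = -8x^3
Δ D f = -24x^2 - 24x - 8


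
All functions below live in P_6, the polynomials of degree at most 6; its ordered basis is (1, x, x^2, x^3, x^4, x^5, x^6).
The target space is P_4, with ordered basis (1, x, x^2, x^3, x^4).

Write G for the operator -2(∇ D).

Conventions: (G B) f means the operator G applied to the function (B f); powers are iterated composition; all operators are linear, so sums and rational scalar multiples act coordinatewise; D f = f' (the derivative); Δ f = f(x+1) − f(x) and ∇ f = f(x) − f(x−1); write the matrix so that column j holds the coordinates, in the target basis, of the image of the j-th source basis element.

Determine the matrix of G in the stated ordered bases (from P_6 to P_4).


image of 1: 0
image of x: 0
image of x^2: -4
image of x^3: -12x + 6
image of x^4: -24x^2 + 24x - 8
image of x^5: -40x^3 + 60x^2 - 40x + 10
image of x^6: -60x^4 + 120x^3 - 120x^2 + 60x - 12
each image's coordinates form column j of the matrix

the matrix is [[0, 0, -4, 6, -8, 10, -12]; [0, 0, 0, -12, 24, -40, 60]; [0, 0, 0, 0, -24, 60, -120]; [0, 0, 0, 0, 0, -40, 120]; [0, 0, 0, 0, 0, 0, -60]] (rows listed top to bottom)


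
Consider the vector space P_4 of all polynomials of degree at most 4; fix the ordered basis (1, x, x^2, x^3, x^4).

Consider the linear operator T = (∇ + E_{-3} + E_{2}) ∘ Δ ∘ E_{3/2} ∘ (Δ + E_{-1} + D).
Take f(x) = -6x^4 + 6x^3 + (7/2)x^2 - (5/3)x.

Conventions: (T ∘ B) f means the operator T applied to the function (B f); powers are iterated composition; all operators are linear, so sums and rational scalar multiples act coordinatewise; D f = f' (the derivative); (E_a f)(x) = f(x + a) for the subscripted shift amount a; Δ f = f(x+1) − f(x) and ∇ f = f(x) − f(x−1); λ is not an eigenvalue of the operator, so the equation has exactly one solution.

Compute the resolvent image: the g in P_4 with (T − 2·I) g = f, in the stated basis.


write g with unknown coordinates in the stated basis and equate coefficients in (T − 2·I) g = f
solving from the highest basis element down gives g = 3x^4 + 9x^3 + (533/4)x^2 + (3025/3)x + 38101/12
check: T g = 24x^3 + 270x^2 + 2015x + 38101/6
so T g − 2·g = -6x^4 + 6x^3 + (7/2)x^2 - (5/3)x = f ✓

the image equals g(x) = 3x^4 + 9x^3 + (533/4)x^2 + (3025/3)x + 38101/12


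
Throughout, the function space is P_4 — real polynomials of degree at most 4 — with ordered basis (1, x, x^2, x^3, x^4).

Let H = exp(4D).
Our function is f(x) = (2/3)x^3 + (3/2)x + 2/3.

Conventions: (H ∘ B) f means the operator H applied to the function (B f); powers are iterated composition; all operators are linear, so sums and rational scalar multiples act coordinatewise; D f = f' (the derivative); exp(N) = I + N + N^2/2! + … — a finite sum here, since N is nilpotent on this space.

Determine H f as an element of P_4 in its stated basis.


order-1 term: 8x^2 + 6
order-2 term: 32x
order-3 term: 128/3
the series for exp(4D) f terminates at order 3
exp(4D) f = (2/3)x^3 + 8x^2 + (67/2)x + 148/3

the image equals g(x) = (2/3)x^3 + 8x^2 + (67/2)x + 148/3


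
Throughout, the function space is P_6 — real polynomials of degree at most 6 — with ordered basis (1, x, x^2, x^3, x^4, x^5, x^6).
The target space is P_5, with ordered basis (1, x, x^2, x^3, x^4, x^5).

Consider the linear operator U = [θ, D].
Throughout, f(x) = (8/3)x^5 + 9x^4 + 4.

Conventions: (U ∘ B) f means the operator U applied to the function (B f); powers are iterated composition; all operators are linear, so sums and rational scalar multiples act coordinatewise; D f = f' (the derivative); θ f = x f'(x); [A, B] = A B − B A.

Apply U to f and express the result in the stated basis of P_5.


D f = (40/3)x^4 + 36x^3
θ D f = (160/3)x^4 + 108x^3
θ f = (40/3)x^5 + 36x^4
D θ f = (200/3)x^4 + 144x^3
[θ, D] f = -(40/3)x^4 - 36x^3

the result is g(x) = -(40/3)x^4 - 36x^3


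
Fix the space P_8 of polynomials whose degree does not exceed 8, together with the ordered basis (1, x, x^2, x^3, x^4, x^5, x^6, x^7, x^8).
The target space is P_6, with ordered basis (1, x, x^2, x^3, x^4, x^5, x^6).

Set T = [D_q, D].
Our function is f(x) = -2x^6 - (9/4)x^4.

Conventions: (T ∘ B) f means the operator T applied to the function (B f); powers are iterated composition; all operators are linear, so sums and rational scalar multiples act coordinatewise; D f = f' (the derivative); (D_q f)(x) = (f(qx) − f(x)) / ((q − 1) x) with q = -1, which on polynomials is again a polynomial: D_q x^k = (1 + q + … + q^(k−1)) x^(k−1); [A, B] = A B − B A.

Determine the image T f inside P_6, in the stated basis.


D f = -12x^5 - 9x^3
D_q D f = -12x^4 - 9x^2
D_q f = 0
D D_q f = 0
[D_q, D] f = -12x^4 - 9x^2

the image equals g(x) = -12x^4 - 9x^2


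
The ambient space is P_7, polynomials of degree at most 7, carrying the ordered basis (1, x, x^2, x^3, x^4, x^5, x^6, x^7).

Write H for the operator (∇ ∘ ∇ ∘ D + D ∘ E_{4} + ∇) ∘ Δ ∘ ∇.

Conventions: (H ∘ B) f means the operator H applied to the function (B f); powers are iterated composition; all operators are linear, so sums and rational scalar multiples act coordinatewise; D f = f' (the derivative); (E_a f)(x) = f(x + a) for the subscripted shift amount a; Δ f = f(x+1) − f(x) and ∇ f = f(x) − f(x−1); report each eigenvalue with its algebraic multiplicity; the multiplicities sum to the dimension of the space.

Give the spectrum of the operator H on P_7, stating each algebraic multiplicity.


λ = 0 (multiplicity 8)

image of 1: 0
image of x: 0
image of x^2: 0
image of x^3: 12
image of x^4: 48x + 84
image of x^5: 120x^2 + 420x + 1120
image of x^6: 240x^3 + 1260x^2 + 6720x + 7140
image of x^7: 420x^4 + 2940x^3 + 23520x^2 + 49980x + 60620
the matrix is upper triangular; its diagonal is (0, 0, 0, 0, 0, 0, 0, 0)
for a triangular matrix the eigenvalues are the diagonal entries, with algebraic multiplicity their repetition count


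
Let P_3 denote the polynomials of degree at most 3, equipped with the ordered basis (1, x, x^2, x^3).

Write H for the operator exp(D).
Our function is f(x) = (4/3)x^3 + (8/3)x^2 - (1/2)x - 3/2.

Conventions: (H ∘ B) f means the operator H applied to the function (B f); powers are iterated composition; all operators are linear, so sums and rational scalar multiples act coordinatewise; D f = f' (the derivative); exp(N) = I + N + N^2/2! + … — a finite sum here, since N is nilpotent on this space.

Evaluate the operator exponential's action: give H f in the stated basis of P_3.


order-1 term: 4x^2 + (16/3)x - 1/2
order-2 term: 4x + 8/3
order-3 term: 4/3
the series for exp(D) f terminates at order 3
exp(D) f = (4/3)x^3 + (20/3)x^2 + (53/6)x + 2

g(x) = (4/3)x^3 + (20/3)x^2 + (53/6)x + 2


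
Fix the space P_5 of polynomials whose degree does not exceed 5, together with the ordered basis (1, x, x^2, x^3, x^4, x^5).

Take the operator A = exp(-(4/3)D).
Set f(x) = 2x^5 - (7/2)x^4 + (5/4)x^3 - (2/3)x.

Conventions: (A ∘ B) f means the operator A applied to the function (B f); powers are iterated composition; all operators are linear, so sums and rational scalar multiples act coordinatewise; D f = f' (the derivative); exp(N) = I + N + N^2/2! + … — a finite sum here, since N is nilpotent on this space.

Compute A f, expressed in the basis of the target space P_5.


the result is g(x) = 2x^5 - (101/6)x^4 + (1997/36)x^3 - (2423/27)x^2 + (5734/81)x - 5240/243

order-1 term: -(40/3)x^4 + (56/3)x^3 - 5x^2 + 8/9
order-2 term: (320/9)x^3 - (112/3)x^2 + (20/3)x
order-3 term: -(1280/27)x^2 + (896/27)x - 80/27
order-4 term: (2560/81)x - 896/81
order-5 term: -2048/243
the series for exp(-(4/3)D) f terminates at order 5
exp(-(4/3)D) f = 2x^5 - (101/6)x^4 + (1997/36)x^3 - (2423/27)x^2 + (5734/81)x - 5240/243


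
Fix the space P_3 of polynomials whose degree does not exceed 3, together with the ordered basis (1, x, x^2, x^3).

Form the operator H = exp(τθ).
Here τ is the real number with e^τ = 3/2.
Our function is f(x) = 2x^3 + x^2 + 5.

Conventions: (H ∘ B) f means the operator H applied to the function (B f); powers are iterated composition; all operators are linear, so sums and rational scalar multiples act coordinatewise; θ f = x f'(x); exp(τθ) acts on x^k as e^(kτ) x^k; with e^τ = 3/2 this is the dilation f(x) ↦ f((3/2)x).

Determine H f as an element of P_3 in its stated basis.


g(x) = (27/4)x^3 + (9/4)x^2 + 5

exp(τθ) x^k = e^(kτ) x^k; with e^τ = 3/2 this sends x^k to (3/2)^k x^k
x^2 ↦ 9/4 x^2
x^3 ↦ 27/8 x^3
applying this coordinatewise to f: exp(τθ) f = (27/4)x^3 + (9/4)x^2 + 5


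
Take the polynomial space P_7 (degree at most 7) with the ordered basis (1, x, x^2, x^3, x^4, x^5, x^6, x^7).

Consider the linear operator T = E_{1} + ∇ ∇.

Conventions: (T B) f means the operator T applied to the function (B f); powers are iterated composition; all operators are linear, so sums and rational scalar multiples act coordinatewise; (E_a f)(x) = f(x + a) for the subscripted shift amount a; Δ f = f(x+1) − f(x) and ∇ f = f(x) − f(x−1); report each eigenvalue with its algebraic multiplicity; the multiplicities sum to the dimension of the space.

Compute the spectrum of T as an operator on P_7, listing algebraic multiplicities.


image of 1: 1
image of x: x + 1
image of x^2: x^2 + 2x + 3
image of x^3: x^3 + 3x^2 + 9x - 5
image of x^4: x^4 + 4x^3 + 18x^2 - 20x + 15
image of x^5: x^5 + 5x^4 + 30x^3 - 50x^2 + 75x - 29
image of x^6: x^6 + 6x^5 + 45x^4 - 100x^3 + 225x^2 - 174x + 63
image of x^7: x^7 + 7x^6 + 63x^5 - 175x^4 + 525x^3 - 609x^2 + 441x - 125
the matrix is upper triangular; its diagonal is (1, 1, 1, 1, 1, 1, 1, 1)
for a triangular matrix the eigenvalues are the diagonal entries, with algebraic multiplicity their repetition count

λ = 1 (multiplicity 8)


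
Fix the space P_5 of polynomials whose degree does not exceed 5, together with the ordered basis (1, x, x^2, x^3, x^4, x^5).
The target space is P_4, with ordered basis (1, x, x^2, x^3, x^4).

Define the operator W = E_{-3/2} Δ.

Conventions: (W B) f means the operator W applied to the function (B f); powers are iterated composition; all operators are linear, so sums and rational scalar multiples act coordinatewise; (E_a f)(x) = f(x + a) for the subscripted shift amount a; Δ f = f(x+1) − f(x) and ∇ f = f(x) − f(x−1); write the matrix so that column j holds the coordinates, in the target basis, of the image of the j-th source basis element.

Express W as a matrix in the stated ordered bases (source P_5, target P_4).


the matrix is [[0, 1, -2, 13/4, -5, 121/16]; [0, 0, 2, -6, 13, -25]; [0, 0, 0, 3, -12, 65/2]; [0, 0, 0, 0, 4, -20]; [0, 0, 0, 0, 0, 5]] (rows listed top to bottom)

image of 1: 0
image of x: 1
image of x^2: 2x - 2
image of x^3: 3x^2 - 6x + 13/4
image of x^4: 4x^3 - 12x^2 + 13x - 5
image of x^5: 5x^4 - 20x^3 + (65/2)x^2 - 25x + 121/16
each image's coordinates form column j of the matrix


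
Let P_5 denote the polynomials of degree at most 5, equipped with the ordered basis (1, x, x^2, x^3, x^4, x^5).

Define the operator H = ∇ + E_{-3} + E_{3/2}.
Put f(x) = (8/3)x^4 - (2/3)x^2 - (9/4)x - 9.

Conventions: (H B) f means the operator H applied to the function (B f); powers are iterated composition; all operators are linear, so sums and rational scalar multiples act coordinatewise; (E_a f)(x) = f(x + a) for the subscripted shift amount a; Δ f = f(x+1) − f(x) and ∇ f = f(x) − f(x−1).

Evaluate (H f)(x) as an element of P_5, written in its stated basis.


g(x) = (16/3)x^4 - (16/3)x^3 + (488/3)x^2 - (1471/6)x + 1625/8

∇ f = (32/3)x^3 - 16x^2 + (28/3)x - 17/4
E_{-3} f = (8/3)x^4 - 32x^3 + (430/3)x^2 - (1145/4)x + 831/4
E_{3/2} f = (8/3)x^4 + 16x^3 + (106/3)x^2 + (127/4)x - 3/8
(∇ + E_{-3} + E_{3/2}) f = (16/3)x^4 - (16/3)x^3 + (488/3)x^2 - (1471/6)x + 1625/8


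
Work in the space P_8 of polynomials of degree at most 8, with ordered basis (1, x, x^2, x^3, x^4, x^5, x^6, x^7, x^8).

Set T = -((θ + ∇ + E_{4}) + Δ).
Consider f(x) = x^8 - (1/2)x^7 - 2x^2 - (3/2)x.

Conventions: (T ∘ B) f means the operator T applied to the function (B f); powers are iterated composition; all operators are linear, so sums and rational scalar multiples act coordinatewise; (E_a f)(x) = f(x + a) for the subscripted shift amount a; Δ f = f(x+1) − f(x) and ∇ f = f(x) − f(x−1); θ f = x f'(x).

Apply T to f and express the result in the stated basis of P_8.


θ f = 8x^8 - (7/2)x^7 - 4x^2 - (3/2)x
∇ f = 8x^7 - (63/2)x^6 + (133/2)x^5 - (175/2)x^4 + (147/2)x^3 - (77/2)x^2 + (15/2)x - 1
E_{4} f = x^8 + (63/2)x^7 + 434x^6 + 3416x^5 + 16800x^4 + 52864x^3 + 103934x^2 + (233437/2)x + 57306
(θ + ∇ + E_{4}) f = 9x^8 + 36x^7 + (805/2)x^6 + (6965/2)x^5 + (33425/2)x^4 + (105875/2)x^3 + (207783/2)x^2 + (233449/2)x + 57305
Δ f = 8x^7 + (49/2)x^6 + (91/2)x^5 + (105/2)x^4 + (77/2)x^3 + (35/2)x^2 + (1/2)x - 3
((θ + ∇ + E_{4}) + Δ) f = 9x^8 + 44x^7 + 427x^6 + 3528x^5 + 16765x^4 + 52976x^3 + 103909x^2 + 116725x + 57302
(-((θ + ∇ + E_{4}) + Δ)) f = -9x^8 - 44x^7 - 427x^6 - 3528x^5 - 16765x^4 - 52976x^3 - 103909x^2 - 116725x - 57302

the image equals g(x) = -9x^8 - 44x^7 - 427x^6 - 3528x^5 - 16765x^4 - 52976x^3 - 103909x^2 - 116725x - 57302


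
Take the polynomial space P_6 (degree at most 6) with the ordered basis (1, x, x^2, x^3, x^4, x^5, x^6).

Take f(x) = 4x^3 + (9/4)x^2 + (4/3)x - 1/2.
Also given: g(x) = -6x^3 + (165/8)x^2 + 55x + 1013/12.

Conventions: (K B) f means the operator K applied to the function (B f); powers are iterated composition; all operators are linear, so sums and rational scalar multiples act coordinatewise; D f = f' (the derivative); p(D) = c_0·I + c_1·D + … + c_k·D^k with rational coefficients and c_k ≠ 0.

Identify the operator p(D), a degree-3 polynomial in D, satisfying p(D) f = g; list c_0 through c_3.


D^0 f = 4x^3 + (9/4)x^2 + (4/3)x - 1/2
D^1 f = 12x^2 + (9/2)x + 4/3
D^2 f = 24x + 9/2
D^3 f = 24
matching coefficients of g against c_0 f + c_1 Df + … from the top degree down determines the c_i
solution: c_0 = -3/2, c_1 = 2, c_2 = 2, c_3 = 3

c_0 = -3/2, c_1 = 2, c_2 = 2, c_3 = 3


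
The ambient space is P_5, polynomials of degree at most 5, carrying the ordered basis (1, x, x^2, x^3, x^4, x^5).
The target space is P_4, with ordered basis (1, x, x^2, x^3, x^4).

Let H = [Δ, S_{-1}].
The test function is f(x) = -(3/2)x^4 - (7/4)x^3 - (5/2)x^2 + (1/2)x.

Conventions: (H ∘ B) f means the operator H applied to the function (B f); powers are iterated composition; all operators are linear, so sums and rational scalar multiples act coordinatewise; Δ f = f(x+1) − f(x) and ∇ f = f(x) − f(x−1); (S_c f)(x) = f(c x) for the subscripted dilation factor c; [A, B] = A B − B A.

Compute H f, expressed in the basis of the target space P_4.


S_{-1} f = -(3/2)x^4 + (7/4)x^3 - (5/2)x^2 - (1/2)x
Δ S_{-1} f = -6x^3 - (15/4)x^2 - (23/4)x - 11/4
Δ f = -6x^3 - (57/4)x^2 - (65/4)x - 21/4
S_{-1} Δ f = 6x^3 - (57/4)x^2 + (65/4)x - 21/4
[Δ, S_{-1}] f = -12x^3 + (21/2)x^2 - 22x + 5/2

the result is g(x) = -12x^3 + (21/2)x^2 - 22x + 5/2


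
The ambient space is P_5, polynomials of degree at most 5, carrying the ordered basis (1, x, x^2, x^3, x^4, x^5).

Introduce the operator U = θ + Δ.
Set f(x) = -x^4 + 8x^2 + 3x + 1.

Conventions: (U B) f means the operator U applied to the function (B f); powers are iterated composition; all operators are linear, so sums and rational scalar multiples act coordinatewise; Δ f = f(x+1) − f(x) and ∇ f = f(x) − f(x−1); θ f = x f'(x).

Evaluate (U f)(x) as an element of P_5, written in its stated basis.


θ f = -4x^4 + 16x^2 + 3x
Δ f = -4x^3 - 6x^2 + 12x + 10
(θ + Δ) f = -4x^4 - 4x^3 + 10x^2 + 15x + 10

g(x) = -4x^4 - 4x^3 + 10x^2 + 15x + 10


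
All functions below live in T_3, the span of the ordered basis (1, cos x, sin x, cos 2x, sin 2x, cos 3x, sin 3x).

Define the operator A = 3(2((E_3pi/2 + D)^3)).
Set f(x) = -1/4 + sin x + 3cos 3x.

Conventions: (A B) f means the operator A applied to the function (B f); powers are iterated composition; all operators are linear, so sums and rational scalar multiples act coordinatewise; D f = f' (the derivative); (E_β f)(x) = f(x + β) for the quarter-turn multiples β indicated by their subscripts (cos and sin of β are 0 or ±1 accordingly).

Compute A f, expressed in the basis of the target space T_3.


E_3pi/2 f = -1/4 - cos x - 3sin 3x
D f = cos x - 9sin 3x
(E_3pi/2 + D) f = -1/4 - 12sin 3x
E_3pi/2 (E_3pi/2 + D) f = -1/4 - 12cos 3x
D (E_3pi/2 + D) f = -36cos 3x
(E_3pi/2 + D) (E_3pi/2 + D) f = -1/4 - 48cos 3x
E_3pi/2 (E_3pi/2 + D) (E_3pi/2 + D) f = -1/4 + 48sin 3x
D (E_3pi/2 + D) (E_3pi/2 + D) f = 144sin 3x
(E_3pi/2 + D) (E_3pi/2 + D) (E_3pi/2 + D) f = -1/4 + 192sin 3x
(2((E_3pi/2 + D)^3)) f = -1/2 + 384sin 3x
(3(2((E_3pi/2 + D)^3))) f = -3/2 + 1152sin 3x

g(x) = -3/2 + 1152sin 3x


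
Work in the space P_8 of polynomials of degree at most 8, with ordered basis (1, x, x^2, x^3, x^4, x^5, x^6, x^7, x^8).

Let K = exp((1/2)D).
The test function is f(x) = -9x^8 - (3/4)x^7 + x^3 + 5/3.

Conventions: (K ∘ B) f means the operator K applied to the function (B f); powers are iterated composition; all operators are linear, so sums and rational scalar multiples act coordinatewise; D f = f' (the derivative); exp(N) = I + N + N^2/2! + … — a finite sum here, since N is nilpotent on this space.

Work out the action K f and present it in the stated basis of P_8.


the image equals g(x) = -9x^8 - (147/4)x^7 - (525/8)x^6 - (1071/16)x^5 - (1365/32)x^4 - (1049/64)x^3 - (375/128)x^2 + (27/256)x + 2689/1536

order-1 term: -36x^7 - (21/8)x^6 + (3/2)x^2
order-2 term: -63x^6 - (63/16)x^5 + (3/4)x
order-3 term: -63x^5 - (105/32)x^4 + 1/8
order-4 term: -(315/8)x^4 - (105/64)x^3
order-5 term: -(63/4)x^3 - (63/128)x^2
order-6 term: -(63/16)x^2 - (21/256)x
order-7 term: -(9/16)x - 3/512
order-8 term: -9/256
the series for exp((1/2)D) f terminates at order 8
exp((1/2)D) f = -9x^8 - (147/4)x^7 - (525/8)x^6 - (1071/16)x^5 - (1365/32)x^4 - (1049/64)x^3 - (375/128)x^2 + (27/256)x + 2689/1536


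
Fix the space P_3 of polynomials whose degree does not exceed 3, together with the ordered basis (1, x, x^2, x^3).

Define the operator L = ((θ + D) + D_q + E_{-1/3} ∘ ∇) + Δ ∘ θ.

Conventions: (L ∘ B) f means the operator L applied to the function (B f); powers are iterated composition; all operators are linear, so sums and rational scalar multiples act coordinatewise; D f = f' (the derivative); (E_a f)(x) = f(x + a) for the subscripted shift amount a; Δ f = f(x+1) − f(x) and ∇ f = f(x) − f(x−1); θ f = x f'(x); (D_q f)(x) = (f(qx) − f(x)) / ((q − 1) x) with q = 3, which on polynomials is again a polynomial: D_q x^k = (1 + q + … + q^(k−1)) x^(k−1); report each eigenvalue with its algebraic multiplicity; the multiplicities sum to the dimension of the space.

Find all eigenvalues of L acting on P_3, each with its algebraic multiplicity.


λ = 0 (multiplicity 1), λ = 1 (multiplicity 1), λ = 2 (multiplicity 1), λ = 3 (multiplicity 1)

image of 1: 0
image of x: x + 4
image of x^2: 2x^2 + 12x + 1/3
image of x^3: 3x^3 + 28x^2 + 4x + 16/3
the matrix is upper triangular; its diagonal is (0, 1, 2, 3)
for a triangular matrix the eigenvalues are the diagonal entries, with algebraic multiplicity their repetition count


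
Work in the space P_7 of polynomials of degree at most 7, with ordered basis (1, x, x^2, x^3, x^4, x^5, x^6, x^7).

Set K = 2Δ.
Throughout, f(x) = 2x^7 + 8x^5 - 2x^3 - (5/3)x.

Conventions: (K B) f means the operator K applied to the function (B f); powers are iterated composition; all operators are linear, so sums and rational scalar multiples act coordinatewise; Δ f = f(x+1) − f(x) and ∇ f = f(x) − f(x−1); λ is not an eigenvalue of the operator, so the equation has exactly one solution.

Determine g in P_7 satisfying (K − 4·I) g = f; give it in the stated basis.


write g with unknown coordinates in the stated basis and equate coefficients in (K − 4·I) g = f
solving from the highest basis element down gives g = -(1/2)x^7 - (7/4)x^6 - (25/2)x^5 - (425/8)x^4 - (389/2)x^3 - 532x^2 - (5807/6)x - 42293/48
check: K g = -7x^6 - 42x^5 - (425/2)x^4 - 780x^3 - 2128x^2 - 3873x - 42293/12
so K g − 4·g = 2x^7 + 8x^5 - 2x^3 - (5/3)x = f ✓

g(x) = -(1/2)x^7 - (7/4)x^6 - (25/2)x^5 - (425/8)x^4 - (389/2)x^3 - 532x^2 - (5807/6)x - 42293/48


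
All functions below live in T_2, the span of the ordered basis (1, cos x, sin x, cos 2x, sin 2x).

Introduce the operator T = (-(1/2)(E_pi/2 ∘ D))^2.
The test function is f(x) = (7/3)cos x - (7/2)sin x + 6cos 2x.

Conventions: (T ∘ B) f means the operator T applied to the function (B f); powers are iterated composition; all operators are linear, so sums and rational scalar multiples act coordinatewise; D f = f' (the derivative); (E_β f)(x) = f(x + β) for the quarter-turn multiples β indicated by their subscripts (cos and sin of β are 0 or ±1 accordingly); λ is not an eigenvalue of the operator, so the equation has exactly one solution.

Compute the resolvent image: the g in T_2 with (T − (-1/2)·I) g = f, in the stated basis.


write g with unknown coordinates in the stated basis and equate coefficients in (T − (-1/2)·I) g = f
solving from the highest basis element down gives g = (28/9)cos x - (14/3)sin x - 12cos 2x
check: T g = (7/9)cos x - (7/6)sin x + 12cos 2x
so T g − (-1/2)·g = (7/3)cos x - (7/2)sin x + 6cos 2x = f ✓

g(x) = (28/9)cos x - (14/3)sin x - 12cos 2x


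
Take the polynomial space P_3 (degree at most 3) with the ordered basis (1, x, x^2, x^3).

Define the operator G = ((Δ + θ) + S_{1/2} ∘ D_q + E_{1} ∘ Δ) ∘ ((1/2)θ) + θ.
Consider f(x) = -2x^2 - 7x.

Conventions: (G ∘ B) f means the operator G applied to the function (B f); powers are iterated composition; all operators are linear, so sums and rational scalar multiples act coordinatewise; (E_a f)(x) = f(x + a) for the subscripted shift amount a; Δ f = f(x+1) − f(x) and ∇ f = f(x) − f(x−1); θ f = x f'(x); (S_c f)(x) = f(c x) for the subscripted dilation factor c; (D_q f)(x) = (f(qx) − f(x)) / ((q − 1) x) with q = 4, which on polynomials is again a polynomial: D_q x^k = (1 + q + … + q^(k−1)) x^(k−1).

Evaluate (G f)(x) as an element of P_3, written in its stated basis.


θ f = -4x^2 - 7x
((1/2)θ) f = -2x^2 - (7/2)x
Δ ((1/2)θ) f = -4x - 11/2
θ ((1/2)θ) f = -4x^2 - (7/2)x
(Δ + θ) ((1/2)θ) f = -4x^2 - (15/2)x - 11/2
D_q ((1/2)θ) f = -10x - 7/2
S_{1/2} D_q ((1/2)θ) f = -5x - 7/2
Δ ((1/2)θ) f = -4x - 11/2
E_{1} Δ ((1/2)θ) f = -4x - 19/2
((Δ + θ) + S_{1/2} ∘ D_q + E_{1} ∘ Δ) ((1/2)θ) f = -4x^2 - (33/2)x - 37/2
θ f = -4x^2 - 7x
(((Δ + θ) + S_{1/2} ∘ D_q + E_{1} ∘ Δ) ∘ ((1/2)θ) + θ) f = -8x^2 - (47/2)x - 37/2

the result is g(x) = -8x^2 - (47/2)x - 37/2


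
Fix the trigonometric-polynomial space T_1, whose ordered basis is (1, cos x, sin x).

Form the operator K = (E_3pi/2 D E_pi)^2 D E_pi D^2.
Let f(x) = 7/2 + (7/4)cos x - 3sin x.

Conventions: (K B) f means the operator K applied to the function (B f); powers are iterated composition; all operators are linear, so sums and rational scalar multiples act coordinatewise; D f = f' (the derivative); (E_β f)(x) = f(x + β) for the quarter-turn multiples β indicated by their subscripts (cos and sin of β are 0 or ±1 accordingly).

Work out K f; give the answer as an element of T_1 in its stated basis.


D f = -3cos x - (7/4)sin x
D D f = -(7/4)cos x + 3sin x
E_pi D^2 f = (7/4)cos x - 3sin x
D (E_pi D^2) f = -3cos x - (7/4)sin x
E_pi D (E_pi D^2) f = 3cos x + (7/4)sin x
D E_pi D (E_pi D^2) f = (7/4)cos x - 3sin x
E_3pi/2 D E_pi D (E_pi D^2) f = 3cos x + (7/4)sin x
E_pi (E_3pi/2 D E_pi) D (E_pi D^2) f = -3cos x - (7/4)sin x
D E_pi (E_3pi/2 D E_pi) D (E_pi D^2) f = -(7/4)cos x + 3sin x
E_3pi/2 D E_pi (E_3pi/2 D E_pi) D (E_pi D^2) f = -3cos x - (7/4)sin x

the result is g(x) = -3cos x - (7/4)sin x


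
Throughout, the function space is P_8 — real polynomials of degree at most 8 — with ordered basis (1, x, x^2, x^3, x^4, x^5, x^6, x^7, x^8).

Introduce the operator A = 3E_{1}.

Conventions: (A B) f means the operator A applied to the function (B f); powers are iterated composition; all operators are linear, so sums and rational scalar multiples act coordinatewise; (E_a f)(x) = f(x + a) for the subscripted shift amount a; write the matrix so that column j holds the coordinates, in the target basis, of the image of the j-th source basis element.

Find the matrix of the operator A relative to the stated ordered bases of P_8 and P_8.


image of 1: 3
image of x: 3x + 3
image of x^2: 3x^2 + 6x + 3
image of x^3: 3x^3 + 9x^2 + 9x + 3
image of x^4: 3x^4 + 12x^3 + 18x^2 + 12x + 3
image of x^5: 3x^5 + 15x^4 + 30x^3 + 30x^2 + 15x + 3
image of x^6: 3x^6 + 18x^5 + 45x^4 + 60x^3 + 45x^2 + 18x + 3
image of x^7: 3x^7 + 21x^6 + 63x^5 + 105x^4 + 105x^3 + 63x^2 + 21x + 3
image of x^8: 3x^8 + 24x^7 + 84x^6 + 168x^5 + 210x^4 + 168x^3 + 84x^2 + 24x + 3
each image's coordinates form column j of the matrix

the matrix is [[3, 3, 3, 3, 3, 3, 3, 3, 3]; [0, 3, 6, 9, 12, 15, 18, 21, 24]; [0, 0, 3, 9, 18, 30, 45, 63, 84]; [0, 0, 0, 3, 12, 30, 60, 105, 168]; [0, 0, 0, 0, 3, 15, 45, 105, 210]; [0, 0, 0, 0, 0, 3, 18, 63, 168]; [0, 0, 0, 0, 0, 0, 3, 21, 84]; [0, 0, 0, 0, 0, 0, 0, 3, 24]; [0, 0, 0, 0, 0, 0, 0, 0, 3]] (rows listed top to bottom)


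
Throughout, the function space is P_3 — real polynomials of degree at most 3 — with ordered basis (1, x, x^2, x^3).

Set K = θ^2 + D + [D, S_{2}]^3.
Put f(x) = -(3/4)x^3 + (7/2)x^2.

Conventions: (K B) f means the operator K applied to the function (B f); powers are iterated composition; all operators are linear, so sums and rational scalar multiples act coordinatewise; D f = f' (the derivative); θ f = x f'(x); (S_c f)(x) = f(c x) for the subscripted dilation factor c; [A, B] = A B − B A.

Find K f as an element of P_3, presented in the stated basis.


g(x) = -(27/4)x^3 + (47/4)x^2 + 7x - 36

θ f = -(9/4)x^3 + 7x^2
θ θ f = -(27/4)x^3 + 14x^2
D f = -(9/4)x^2 + 7x
S_{2} f = -6x^3 + 14x^2
D S_{2} f = -18x^2 + 28x
D f = -(9/4)x^2 + 7x
S_{2} D f = -9x^2 + 14x
[D, S_{2}] f = -9x^2 + 14x
S_{2} [D, S_{2}] f = -36x^2 + 28x
D S_{2} [D, S_{2}] f = -72x + 28
D [D, S_{2}] f = -18x + 14
S_{2} D [D, S_{2}] f = -36x + 14
[D, S_{2}] [D, S_{2}] f = -36x + 14
S_{2} [D, S_{2}] [D, S_{2}] f = -72x + 14
D S_{2} [D, S_{2}] [D, S_{2}] f = -72
D [D, S_{2}] [D, S_{2}] f = -36
S_{2} D [D, S_{2}] [D, S_{2}] f = -36
[D, S_{2}] [D, S_{2}] [D, S_{2}] f = -36
(θ^2 + D + [D, S_{2}]^3) f = -(27/4)x^3 + (47/4)x^2 + 7x - 36


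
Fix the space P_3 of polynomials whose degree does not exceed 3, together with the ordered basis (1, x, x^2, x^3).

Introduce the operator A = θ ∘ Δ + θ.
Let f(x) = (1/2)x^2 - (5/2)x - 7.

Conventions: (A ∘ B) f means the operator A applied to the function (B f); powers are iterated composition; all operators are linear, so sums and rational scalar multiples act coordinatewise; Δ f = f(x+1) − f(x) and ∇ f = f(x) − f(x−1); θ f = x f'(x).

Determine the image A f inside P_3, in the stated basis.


Δ f = x - 2
θ Δ f = x
θ f = x^2 - (5/2)x
(θ ∘ Δ + θ) f = x^2 - (3/2)x

the result is g(x) = x^2 - (3/2)x


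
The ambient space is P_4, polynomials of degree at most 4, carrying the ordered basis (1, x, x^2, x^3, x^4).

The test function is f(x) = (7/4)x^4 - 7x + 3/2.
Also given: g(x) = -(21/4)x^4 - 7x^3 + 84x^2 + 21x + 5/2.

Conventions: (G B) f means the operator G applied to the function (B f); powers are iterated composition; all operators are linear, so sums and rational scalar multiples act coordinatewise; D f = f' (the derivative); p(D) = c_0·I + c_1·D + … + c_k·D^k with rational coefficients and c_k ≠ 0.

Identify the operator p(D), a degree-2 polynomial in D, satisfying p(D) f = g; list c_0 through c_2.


D^0 f = (7/4)x^4 - 7x + 3/2
D^1 f = 7x^3 - 7
D^2 f = 21x^2
matching coefficients of g against c_0 f + c_1 Df + … from the top degree down determines the c_i
solution: c_0 = -3, c_1 = -1, c_2 = 4

p(D) = -3·I − D + 4·D^2, i.e. c_0 = -3, c_1 = -1, c_2 = 4


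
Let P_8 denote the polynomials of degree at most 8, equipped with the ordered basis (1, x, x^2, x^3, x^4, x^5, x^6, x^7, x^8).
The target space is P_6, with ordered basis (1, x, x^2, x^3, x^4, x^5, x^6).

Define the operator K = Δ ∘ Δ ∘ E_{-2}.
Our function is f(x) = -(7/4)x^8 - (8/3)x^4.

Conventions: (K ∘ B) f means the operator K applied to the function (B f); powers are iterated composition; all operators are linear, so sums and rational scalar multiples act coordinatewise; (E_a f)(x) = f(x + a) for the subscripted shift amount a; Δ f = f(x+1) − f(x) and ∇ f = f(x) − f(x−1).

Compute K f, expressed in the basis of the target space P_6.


g(x) = -98x^6 + 588x^5 - 1715x^4 + 2940x^3 - 3070x^2 + 1828x - 2891/6

E_{-2} f = -(7/4)x^8 + 28x^7 - 196x^6 + 784x^5 - (5888/3)x^4 + (9472/3)x^3 - 3200x^2 + (5632/3)x - 1472/3
Δ E_{-2} f = -14x^7 + 147x^6 - 686x^5 + (3675/2)x^4 - (9146/3)x^3 + 3135x^2 - (5558/3)x + 1945/4
Δ Δ E_{-2} f = -98x^6 + 588x^5 - 1715x^4 + 2940x^3 - 3070x^2 + 1828x - 2891/6


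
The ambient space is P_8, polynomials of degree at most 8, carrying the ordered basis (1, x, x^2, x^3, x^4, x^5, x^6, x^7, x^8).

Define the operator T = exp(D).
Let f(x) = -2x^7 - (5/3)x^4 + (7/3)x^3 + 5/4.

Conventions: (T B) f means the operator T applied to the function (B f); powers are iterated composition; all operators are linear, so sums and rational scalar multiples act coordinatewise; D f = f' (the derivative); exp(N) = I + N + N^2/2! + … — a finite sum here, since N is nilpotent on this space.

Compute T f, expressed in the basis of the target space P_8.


the result is g(x) = -2x^7 - 14x^6 - 42x^5 - (215/3)x^4 - (223/3)x^3 - 45x^2 - (41/3)x - 1/12

order-1 term: -14x^6 - (20/3)x^3 + 7x^2
order-2 term: -42x^5 - 10x^2 + 7x
order-3 term: -70x^4 - (20/3)x + 7/3
order-4 term: -70x^3 - 5/3
order-5 term: -42x^2
order-6 term: -14x
order-7 term: -2
the series for exp(D) f terminates at order 7
exp(D) f = -2x^7 - 14x^6 - 42x^5 - (215/3)x^4 - (223/3)x^3 - 45x^2 - (41/3)x - 1/12


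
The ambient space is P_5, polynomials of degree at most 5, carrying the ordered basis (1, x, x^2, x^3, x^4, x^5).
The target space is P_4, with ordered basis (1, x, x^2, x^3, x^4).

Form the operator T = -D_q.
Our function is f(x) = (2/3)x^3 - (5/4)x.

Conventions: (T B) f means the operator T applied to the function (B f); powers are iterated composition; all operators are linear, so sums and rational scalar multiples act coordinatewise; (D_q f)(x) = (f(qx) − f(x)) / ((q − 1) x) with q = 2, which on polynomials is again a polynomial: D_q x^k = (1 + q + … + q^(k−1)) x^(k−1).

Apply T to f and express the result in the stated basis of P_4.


D_q f = (14/3)x^2 - 5/4
(-D_q) f = -(14/3)x^2 + 5/4

g(x) = -(14/3)x^2 + 5/4


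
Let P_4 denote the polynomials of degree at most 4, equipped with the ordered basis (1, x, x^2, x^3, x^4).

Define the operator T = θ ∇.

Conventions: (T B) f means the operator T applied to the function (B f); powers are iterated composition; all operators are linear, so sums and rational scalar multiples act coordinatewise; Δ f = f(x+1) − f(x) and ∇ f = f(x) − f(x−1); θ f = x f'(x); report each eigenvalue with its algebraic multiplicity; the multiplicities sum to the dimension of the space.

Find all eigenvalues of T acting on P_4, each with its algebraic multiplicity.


image of 1: 0
image of x: 0
image of x^2: 2x
image of x^3: 6x^2 - 3x
image of x^4: 12x^3 - 12x^2 + 4x
the matrix is upper triangular; its diagonal is (0, 0, 0, 0, 0)
for a triangular matrix the eigenvalues are the diagonal entries, with algebraic multiplicity their repetition count

λ = 0 (multiplicity 5)


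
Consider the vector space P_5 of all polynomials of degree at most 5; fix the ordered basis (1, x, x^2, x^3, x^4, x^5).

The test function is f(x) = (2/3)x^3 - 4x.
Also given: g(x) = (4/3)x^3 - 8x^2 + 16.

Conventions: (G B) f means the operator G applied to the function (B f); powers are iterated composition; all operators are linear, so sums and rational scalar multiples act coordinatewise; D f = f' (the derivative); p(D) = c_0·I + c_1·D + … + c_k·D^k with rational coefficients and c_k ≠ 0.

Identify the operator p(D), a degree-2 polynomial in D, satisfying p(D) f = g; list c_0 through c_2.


D^0 f = (2/3)x^3 - 4x
D^1 f = 2x^2 - 4
D^2 f = 4x
matching coefficients of g against c_0 f + c_1 Df + … from the top degree down determines the c_i
solution: c_0 = 2, c_1 = -4, c_2 = 2

c_0 = 2, c_1 = -4, c_2 = 2


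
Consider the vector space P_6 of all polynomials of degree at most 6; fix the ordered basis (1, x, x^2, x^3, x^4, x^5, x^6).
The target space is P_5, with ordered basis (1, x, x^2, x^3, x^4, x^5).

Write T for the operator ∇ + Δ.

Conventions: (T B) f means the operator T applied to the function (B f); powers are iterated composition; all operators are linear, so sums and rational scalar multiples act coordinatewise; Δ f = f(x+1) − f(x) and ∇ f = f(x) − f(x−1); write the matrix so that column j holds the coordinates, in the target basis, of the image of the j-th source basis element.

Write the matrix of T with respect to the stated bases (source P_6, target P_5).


the matrix is [[0, 2, 0, 2, 0, 2, 0]; [0, 0, 4, 0, 8, 0, 12]; [0, 0, 0, 6, 0, 20, 0]; [0, 0, 0, 0, 8, 0, 40]; [0, 0, 0, 0, 0, 10, 0]; [0, 0, 0, 0, 0, 0, 12]] (rows listed top to bottom)

image of 1: 0
image of x: 2
image of x^2: 4x
image of x^3: 6x^2 + 2
image of x^4: 8x^3 + 8x
image of x^5: 10x^4 + 20x^2 + 2
image of x^6: 12x^5 + 40x^3 + 12x
each image's coordinates form column j of the matrix


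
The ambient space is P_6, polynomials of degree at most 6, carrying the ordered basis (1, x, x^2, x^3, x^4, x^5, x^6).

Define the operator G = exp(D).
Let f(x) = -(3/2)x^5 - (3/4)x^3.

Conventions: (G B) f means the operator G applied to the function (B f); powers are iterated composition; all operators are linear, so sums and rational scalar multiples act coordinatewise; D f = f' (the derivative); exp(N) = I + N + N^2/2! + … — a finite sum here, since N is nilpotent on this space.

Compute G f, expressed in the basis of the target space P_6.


the image equals g(x) = -(3/2)x^5 - (15/2)x^4 - (63/4)x^3 - (69/4)x^2 - (39/4)x - 9/4

order-1 term: -(15/2)x^4 - (9/4)x^2
order-2 term: -15x^3 - (9/4)x
order-3 term: -15x^2 - 3/4
order-4 term: -(15/2)x
order-5 term: -3/2
the series for exp(D) f terminates at order 5
exp(D) f = -(3/2)x^5 - (15/2)x^4 - (63/4)x^3 - (69/4)x^2 - (39/4)x - 9/4
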